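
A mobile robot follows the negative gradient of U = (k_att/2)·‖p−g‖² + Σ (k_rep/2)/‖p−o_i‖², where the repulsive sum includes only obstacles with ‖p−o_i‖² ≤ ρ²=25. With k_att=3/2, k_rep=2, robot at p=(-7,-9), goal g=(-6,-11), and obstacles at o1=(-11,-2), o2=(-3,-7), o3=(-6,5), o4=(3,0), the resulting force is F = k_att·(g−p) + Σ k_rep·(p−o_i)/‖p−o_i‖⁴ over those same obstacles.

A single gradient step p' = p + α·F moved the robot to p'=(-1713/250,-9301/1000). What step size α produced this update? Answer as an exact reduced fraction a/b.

F_att = 3/2·(g−p) = 3/2·(1,-2) = (1.5000,-3.0000)
o1: d²=65 > ρ²=25 → inactive
o2: d²=20 ≤ ρ²=25; F_rep = 2·(-4,-2)/20² = (-0.0200,-0.0100)
o3: d²=197 > ρ²=25 → inactive
o4: d²=181 > ρ²=25 → inactive
F = F_att + ΣF_rep = (1.4800,-3.0100)
Δp = p'−p = (0.1480,-0.3010); α = Δx/Fx = (37/250) / (37/25) = 1/10
check: Δy/Fy = (-301/1000) / (-301/100) = 1/10 ✓

α = 1/10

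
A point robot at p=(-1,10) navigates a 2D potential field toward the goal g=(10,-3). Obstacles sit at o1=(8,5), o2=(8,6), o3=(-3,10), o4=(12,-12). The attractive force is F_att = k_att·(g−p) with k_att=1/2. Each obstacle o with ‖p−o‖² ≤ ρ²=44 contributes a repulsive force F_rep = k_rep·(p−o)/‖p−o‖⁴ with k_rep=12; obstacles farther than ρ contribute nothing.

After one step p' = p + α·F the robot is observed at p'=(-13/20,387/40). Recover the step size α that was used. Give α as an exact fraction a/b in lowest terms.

α = 1/20

F_att = 1/2·(g−p) = 1/2·(11,-13) = (5.5000,-6.5000)
o1: d²=106 > ρ²=44 → inactive
o2: d²=97 > ρ²=44 → inactive
o3: d²=4 ≤ ρ²=44; F_rep = 12·(2,0)/4² = (1.5000,0.0000)
o4: d²=653 > ρ²=44 → inactive
F = F_att + ΣF_rep = (7.0000,-6.5000)
Δp = p'−p = (0.3500,-0.3250); α = Δx/Fx = (7/20) / (7) = 1/20
check: Δy/Fy = (-13/40) / (-13/2) = 1/20 ✓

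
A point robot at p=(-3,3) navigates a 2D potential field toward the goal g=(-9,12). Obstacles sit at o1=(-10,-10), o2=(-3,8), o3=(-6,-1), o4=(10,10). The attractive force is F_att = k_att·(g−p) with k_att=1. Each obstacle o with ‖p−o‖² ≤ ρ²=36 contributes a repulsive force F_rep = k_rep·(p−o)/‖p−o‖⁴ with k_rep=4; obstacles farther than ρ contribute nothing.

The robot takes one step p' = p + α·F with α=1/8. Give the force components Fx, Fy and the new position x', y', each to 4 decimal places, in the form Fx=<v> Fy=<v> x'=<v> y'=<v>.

F_att = 1·(g−p) = 1·(-6,9) = (-6.0000,9.0000)
o1: d²=218 > ρ²=36 → inactive
o2: d²=25 ≤ ρ²=36; F_rep = 4·(0,-5)/25² = (0.0000,-0.0320)
o3: d²=25 ≤ ρ²=36; F_rep = 4·(3,4)/25² = (0.0192,0.0256)
o4: d²=218 > ρ²=36 → inactive
F = F_att + ΣF_rep = (-5.9808,8.9936)
p' = p + 1/8·F = (-3.7476,4.1242)

Fx=-5.9808 Fy=8.9936 x'=-3.7476 y'=4.1242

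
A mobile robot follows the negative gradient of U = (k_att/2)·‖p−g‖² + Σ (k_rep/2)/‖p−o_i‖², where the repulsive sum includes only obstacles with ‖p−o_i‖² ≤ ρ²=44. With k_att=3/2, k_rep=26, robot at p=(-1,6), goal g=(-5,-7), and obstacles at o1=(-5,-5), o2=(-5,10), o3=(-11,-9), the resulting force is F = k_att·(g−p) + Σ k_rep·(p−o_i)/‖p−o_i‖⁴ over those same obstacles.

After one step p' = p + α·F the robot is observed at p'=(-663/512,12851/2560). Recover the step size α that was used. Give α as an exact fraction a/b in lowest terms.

α = 1/20

F_att = 3/2·(g−p) = 3/2·(-4,-13) = (-6.0000,-19.5000)
o1: d²=137 > ρ²=44 → inactive
o2: d²=32 ≤ ρ²=44; F_rep = 26·(4,-4)/32² = (0.1016,-0.1016)
o3: d²=325 > ρ²=44 → inactive
F = F_att + ΣF_rep = (-5.8984,-19.6016)
Δp = p'−p = (-0.2949,-0.9801); α = Δx/Fx = (-151/512) / (-755/128) = 1/20
check: Δy/Fy = (-2509/2560) / (-2509/128) = 1/20 ✓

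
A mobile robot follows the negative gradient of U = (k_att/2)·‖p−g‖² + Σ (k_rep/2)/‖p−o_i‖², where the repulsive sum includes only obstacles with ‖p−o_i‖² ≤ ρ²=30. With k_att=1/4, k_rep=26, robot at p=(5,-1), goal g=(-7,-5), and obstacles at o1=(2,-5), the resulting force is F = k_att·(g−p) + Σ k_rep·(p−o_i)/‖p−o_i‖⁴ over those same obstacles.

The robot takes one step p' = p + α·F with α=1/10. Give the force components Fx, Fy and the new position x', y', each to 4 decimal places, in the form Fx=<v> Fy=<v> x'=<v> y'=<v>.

F_att = 1/4·(g−p) = 1/4·(-12,-4) = (-3.0000,-1.0000)
o1: d²=25 ≤ ρ²=30; F_rep = 26·(3,4)/25² = (0.1248,0.1664)
F = F_att + ΣF_rep = (-2.8752,-0.8336)
p' = p + 1/10·F = (4.7125,-1.0834)

Fx=-2.8752 Fy=-0.8336 x'=4.7125 y'=-1.0834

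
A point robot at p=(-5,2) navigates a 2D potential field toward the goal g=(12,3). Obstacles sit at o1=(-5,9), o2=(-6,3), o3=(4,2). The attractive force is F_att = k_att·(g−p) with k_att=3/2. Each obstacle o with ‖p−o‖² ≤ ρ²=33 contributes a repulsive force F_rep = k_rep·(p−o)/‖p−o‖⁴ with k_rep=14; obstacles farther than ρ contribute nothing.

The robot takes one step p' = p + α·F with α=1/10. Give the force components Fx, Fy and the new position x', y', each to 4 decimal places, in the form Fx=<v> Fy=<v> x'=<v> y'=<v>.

F_att = 3/2·(g−p) = 3/2·(17,1) = (25.5000,1.5000)
o1: d²=49 > ρ²=33 → inactive
o2: d²=2 ≤ ρ²=33; F_rep = 14·(1,-1)/2² = (3.5000,-3.5000)
o3: d²=81 > ρ²=33 → inactive
F = F_att + ΣF_rep = (29.0000,-2.0000)
p' = p + 1/10·F = (-2.1000,1.8000)

Fx=29.0000 Fy=-2.0000 x'=-2.1000 y'=1.8000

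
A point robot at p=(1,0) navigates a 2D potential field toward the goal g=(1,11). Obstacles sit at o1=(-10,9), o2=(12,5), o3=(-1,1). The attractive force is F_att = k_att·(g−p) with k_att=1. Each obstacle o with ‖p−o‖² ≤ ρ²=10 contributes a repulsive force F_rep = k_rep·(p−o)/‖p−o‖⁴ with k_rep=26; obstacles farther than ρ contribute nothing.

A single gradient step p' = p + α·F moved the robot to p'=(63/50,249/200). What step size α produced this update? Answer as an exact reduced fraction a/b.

F_att = 1·(g−p) = 1·(0,11) = (0.0000,11.0000)
o1: d²=202 > ρ²=10 → inactive
o2: d²=146 > ρ²=10 → inactive
o3: d²=5 ≤ ρ²=10; F_rep = 26·(2,-1)/5² = (2.0800,-1.0400)
F = F_att + ΣF_rep = (2.0800,9.9600)
Δp = p'−p = (0.2600,1.2450); α = Δx/Fx = (13/50) / (52/25) = 1/8
check: Δy/Fy = (249/200) / (249/25) = 1/8 ✓

α = 1/8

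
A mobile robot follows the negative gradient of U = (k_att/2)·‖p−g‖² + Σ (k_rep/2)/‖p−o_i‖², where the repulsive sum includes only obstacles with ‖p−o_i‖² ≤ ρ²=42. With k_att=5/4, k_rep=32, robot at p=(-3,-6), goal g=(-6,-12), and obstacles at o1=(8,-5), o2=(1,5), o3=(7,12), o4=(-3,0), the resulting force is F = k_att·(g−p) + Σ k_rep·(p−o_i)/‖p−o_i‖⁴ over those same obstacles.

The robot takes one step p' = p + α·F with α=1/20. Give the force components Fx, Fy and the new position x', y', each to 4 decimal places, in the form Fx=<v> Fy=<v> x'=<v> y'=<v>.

F_att = 5/4·(g−p) = 5/4·(-3,-6) = (-3.7500,-7.5000)
o1: d²=122 > ρ²=42 → inactive
o2: d²=137 > ρ²=42 → inactive
o3: d²=424 > ρ²=42 → inactive
o4: d²=36 ≤ ρ²=42; F_rep = 32·(0,-6)/36² = (0.0000,-0.1481)
F = F_att + ΣF_rep = (-3.7500,-7.6481)
p' = p + 1/20·F = (-3.1875,-6.3824)

Fx=-3.7500 Fy=-7.6481 x'=-3.1875 y'=-6.3824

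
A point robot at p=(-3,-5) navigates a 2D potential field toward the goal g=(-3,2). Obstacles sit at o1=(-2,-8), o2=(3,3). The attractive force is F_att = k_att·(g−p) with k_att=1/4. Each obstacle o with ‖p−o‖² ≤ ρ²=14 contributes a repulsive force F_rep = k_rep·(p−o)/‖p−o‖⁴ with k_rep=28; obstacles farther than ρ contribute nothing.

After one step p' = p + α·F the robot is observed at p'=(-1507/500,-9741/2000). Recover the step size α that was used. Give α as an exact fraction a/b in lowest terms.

α = 1/20

F_att = 1/4·(g−p) = 1/4·(0,7) = (0.0000,1.7500)
o1: d²=10 ≤ ρ²=14; F_rep = 28·(-1,3)/10² = (-0.2800,0.8400)
o2: d²=100 > ρ²=14 → inactive
F = F_att + ΣF_rep = (-0.2800,2.5900)
Δp = p'−p = (-0.0140,0.1295); α = Δx/Fx = (-7/500) / (-7/25) = 1/20
check: Δy/Fy = (259/2000) / (259/100) = 1/20 ✓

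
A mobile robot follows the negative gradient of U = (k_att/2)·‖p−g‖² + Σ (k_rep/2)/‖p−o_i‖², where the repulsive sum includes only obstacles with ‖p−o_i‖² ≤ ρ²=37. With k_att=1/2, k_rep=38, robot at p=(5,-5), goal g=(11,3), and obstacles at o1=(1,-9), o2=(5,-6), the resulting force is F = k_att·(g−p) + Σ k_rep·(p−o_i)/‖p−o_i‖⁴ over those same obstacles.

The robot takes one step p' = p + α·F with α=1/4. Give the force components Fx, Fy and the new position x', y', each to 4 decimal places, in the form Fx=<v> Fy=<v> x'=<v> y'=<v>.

Fx=3.1484 Fy=42.1484 x'=5.7871 y'=5.5371

F_att = 1/2·(g−p) = 1/2·(6,8) = (3.0000,4.0000)
o1: d²=32 ≤ ρ²=37; F_rep = 38·(4,4)/32² = (0.1484,0.1484)
o2: d²=1 ≤ ρ²=37; F_rep = 38·(0,1)/1² = (0.0000,38.0000)
F = F_att + ΣF_rep = (3.1484,42.1484)
p' = p + 1/4·F = (5.7871,5.5371)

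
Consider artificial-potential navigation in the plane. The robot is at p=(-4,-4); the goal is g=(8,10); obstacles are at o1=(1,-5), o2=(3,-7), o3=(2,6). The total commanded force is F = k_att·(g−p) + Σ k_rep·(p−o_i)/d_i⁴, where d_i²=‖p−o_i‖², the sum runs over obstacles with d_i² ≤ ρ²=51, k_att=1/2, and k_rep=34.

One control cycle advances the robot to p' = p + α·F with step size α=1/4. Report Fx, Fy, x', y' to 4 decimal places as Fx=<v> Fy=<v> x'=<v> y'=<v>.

F_att = 1/2·(g−p) = 1/2·(12,14) = (6.0000,7.0000)
o1: d²=26 ≤ ρ²=51; F_rep = 34·(-5,1)/26² = (-0.2515,0.0503)
o2: d²=58 > ρ²=51 → inactive
o3: d²=136 > ρ²=51 → inactive
F = F_att + ΣF_rep = (5.7485,7.0503)
p' = p + 1/4·F = (-2.5629,-2.2374)

Fx=5.7485 Fy=7.0503 x'=-2.5629 y'=-2.2374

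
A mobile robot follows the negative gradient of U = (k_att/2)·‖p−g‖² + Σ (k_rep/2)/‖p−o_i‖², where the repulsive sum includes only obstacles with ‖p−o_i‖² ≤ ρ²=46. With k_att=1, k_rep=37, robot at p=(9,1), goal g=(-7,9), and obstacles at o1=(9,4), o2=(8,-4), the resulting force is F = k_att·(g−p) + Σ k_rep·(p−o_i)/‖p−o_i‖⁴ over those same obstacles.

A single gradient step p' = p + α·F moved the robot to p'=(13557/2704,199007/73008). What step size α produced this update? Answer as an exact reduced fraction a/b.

α = 1/4

F_att = 1·(g−p) = 1·(-16,8) = (-16.0000,8.0000)
o1: d²=9 ≤ ρ²=46; F_rep = 37·(0,-3)/9² = (0.0000,-1.3704)
o2: d²=26 ≤ ρ²=46; F_rep = 37·(1,5)/26² = (0.0547,0.2737)
F = F_att + ΣF_rep = (-15.9453,6.9033)
Δp = p'−p = (-3.9863,1.7258); α = Δx/Fx = (-10779/2704) / (-10779/676) = 1/4
check: Δy/Fy = (125999/73008) / (125999/18252) = 1/4 ✓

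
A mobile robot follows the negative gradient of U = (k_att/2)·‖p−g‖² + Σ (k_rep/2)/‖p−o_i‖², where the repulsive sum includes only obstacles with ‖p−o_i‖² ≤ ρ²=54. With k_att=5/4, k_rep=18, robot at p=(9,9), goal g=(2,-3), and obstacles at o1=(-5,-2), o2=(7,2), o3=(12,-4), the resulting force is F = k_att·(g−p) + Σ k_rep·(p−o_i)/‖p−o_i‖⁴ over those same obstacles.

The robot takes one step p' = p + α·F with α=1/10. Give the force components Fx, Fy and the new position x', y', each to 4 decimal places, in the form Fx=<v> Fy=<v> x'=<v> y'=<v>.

F_att = 5/4·(g−p) = 5/4·(-7,-12) = (-8.7500,-15.0000)
o1: d²=317 > ρ²=54 → inactive
o2: d²=53 ≤ ρ²=54; F_rep = 18·(2,7)/53² = (0.0128,0.0449)
o3: d²=178 > ρ²=54 → inactive
F = F_att + ΣF_rep = (-8.7372,-14.9551)
p' = p + 1/10·F = (8.1263,7.5045)

Fx=-8.7372 Fy=-14.9551 x'=8.1263 y'=7.5045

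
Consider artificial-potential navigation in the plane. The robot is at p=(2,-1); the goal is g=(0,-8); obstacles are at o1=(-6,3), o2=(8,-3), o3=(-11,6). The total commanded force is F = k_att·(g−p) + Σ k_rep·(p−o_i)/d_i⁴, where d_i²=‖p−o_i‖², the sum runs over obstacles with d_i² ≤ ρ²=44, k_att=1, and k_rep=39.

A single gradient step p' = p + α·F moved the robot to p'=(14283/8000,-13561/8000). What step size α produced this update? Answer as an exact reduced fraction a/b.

α = 1/10

F_att = 1·(g−p) = 1·(-2,-7) = (-2.0000,-7.0000)
o1: d²=80 > ρ²=44 → inactive
o2: d²=40 ≤ ρ²=44; F_rep = 39·(-6,2)/40² = (-0.1462,0.0488)
o3: d²=218 > ρ²=44 → inactive
F = F_att + ΣF_rep = (-2.1463,-6.9512)
Δp = p'−p = (-0.2146,-0.6951); α = Δx/Fx = (-1717/8000) / (-1717/800) = 1/10
check: Δy/Fy = (-5561/8000) / (-5561/800) = 1/10 ✓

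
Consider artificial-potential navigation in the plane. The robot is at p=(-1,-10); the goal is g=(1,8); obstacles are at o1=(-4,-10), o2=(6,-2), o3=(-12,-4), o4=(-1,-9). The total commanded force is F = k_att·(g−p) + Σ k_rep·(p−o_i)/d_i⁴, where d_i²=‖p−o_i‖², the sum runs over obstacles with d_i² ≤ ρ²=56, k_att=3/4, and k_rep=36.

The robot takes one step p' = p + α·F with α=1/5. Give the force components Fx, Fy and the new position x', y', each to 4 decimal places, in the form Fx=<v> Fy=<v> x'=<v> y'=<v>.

F_att = 3/4·(g−p) = 3/4·(2,18) = (1.5000,13.5000)
o1: d²=9 ≤ ρ²=56; F_rep = 36·(3,0)/9² = (1.3333,0.0000)
o2: d²=113 > ρ²=56 → inactive
o3: d²=157 > ρ²=56 → inactive
o4: d²=1 ≤ ρ²=56; F_rep = 36·(0,-1)/1² = (0.0000,-36.0000)
F = F_att + ΣF_rep = (2.8333,-22.5000)
p' = p + 1/5·F = (-0.4333,-14.5000)

Fx=2.8333 Fy=-22.5000 x'=-0.4333 y'=-14.5000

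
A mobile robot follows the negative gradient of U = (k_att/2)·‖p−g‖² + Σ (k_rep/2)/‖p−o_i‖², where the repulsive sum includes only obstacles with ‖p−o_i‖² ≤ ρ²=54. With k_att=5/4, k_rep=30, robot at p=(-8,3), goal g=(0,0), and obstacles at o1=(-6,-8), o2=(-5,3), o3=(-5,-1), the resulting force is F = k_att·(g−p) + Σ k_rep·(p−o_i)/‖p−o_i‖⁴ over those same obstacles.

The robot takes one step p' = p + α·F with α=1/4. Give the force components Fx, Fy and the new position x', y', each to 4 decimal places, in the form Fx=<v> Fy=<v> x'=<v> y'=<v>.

F_att = 5/4·(g−p) = 5/4·(8,-3) = (10.0000,-3.7500)
o1: d²=125 > ρ²=54 → inactive
o2: d²=9 ≤ ρ²=54; F_rep = 30·(-3,0)/9² = (-1.1111,0.0000)
o3: d²=25 ≤ ρ²=54; F_rep = 30·(-3,4)/25² = (-0.1440,0.1920)
F = F_att + ΣF_rep = (8.7449,-3.5580)
p' = p + 1/4·F = (-5.8138,2.1105)

Fx=8.7449 Fy=-3.5580 x'=-5.8138 y'=2.1105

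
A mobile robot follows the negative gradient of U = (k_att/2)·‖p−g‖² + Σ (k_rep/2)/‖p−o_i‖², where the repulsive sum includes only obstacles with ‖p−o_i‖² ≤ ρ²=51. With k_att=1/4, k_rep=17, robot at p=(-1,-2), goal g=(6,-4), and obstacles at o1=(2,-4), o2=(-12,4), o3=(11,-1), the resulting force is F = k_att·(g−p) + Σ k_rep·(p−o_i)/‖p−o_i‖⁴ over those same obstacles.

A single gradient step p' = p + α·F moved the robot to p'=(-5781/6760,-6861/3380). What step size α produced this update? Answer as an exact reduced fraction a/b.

F_att = 1/4·(g−p) = 1/4·(7,-2) = (1.7500,-0.5000)
o1: d²=13 ≤ ρ²=51; F_rep = 17·(-3,2)/13² = (-0.3018,0.2012)
o2: d²=157 > ρ²=51 → inactive
o3: d²=145 > ρ²=51 → inactive
F = F_att + ΣF_rep = (1.4482,-0.2988)
Δp = p'−p = (0.1448,-0.0299); α = Δx/Fx = (979/6760) / (979/676) = 1/10
check: Δy/Fy = (-101/3380) / (-101/338) = 1/10 ✓

α = 1/10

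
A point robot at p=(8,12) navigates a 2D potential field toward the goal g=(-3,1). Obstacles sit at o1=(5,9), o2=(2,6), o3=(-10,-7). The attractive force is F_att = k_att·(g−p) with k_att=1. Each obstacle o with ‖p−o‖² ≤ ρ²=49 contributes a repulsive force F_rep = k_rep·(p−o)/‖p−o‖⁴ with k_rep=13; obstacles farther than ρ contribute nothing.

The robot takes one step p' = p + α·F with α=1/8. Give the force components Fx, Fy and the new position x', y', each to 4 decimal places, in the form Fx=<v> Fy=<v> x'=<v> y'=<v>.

Fx=-10.8796 Fy=-10.8796 x'=6.6400 y'=10.6400

F_att = 1·(g−p) = 1·(-11,-11) = (-11.0000,-11.0000)
o1: d²=18 ≤ ρ²=49; F_rep = 13·(3,3)/18² = (0.1204,0.1204)
o2: d²=72 > ρ²=49 → inactive
o3: d²=685 > ρ²=49 → inactive
F = F_att + ΣF_rep = (-10.8796,-10.8796)
p' = p + 1/8·F = (6.6400,10.6400)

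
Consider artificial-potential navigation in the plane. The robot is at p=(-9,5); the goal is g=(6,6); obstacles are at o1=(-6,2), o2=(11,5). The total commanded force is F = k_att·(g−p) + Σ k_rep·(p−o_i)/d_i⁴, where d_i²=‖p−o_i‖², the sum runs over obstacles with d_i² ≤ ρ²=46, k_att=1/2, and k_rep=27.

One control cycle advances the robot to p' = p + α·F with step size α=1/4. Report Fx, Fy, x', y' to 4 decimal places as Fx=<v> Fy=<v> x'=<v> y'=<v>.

F_att = 1/2·(g−p) = 1/2·(15,1) = (7.5000,0.5000)
o1: d²=18 ≤ ρ²=46; F_rep = 27·(-3,3)/18² = (-0.2500,0.2500)
o2: d²=400 > ρ²=46 → inactive
F = F_att + ΣF_rep = (7.2500,0.7500)
p' = p + 1/4·F = (-7.1875,5.1875)

Fx=7.2500 Fy=0.7500 x'=-7.1875 y'=5.1875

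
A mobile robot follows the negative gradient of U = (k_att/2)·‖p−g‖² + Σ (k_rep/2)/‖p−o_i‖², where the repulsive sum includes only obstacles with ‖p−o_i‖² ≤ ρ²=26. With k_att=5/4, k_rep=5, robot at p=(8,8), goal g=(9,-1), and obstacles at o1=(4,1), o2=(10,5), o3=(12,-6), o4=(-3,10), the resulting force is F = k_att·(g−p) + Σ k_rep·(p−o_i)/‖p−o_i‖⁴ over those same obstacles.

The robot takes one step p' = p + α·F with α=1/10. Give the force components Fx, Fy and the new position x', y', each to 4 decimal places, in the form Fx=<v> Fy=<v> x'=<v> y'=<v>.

F_att = 5/4·(g−p) = 5/4·(1,-9) = (1.2500,-11.2500)
o1: d²=65 > ρ²=26 → inactive
o2: d²=13 ≤ ρ²=26; F_rep = 5·(-2,3)/13² = (-0.0592,0.0888)
o3: d²=212 > ρ²=26 → inactive
o4: d²=125 > ρ²=26 → inactive
F = F_att + ΣF_rep = (1.1908,-11.1612)
p' = p + 1/10·F = (8.1191,6.8839)

Fx=1.1908 Fy=-11.1612 x'=8.1191 y'=6.8839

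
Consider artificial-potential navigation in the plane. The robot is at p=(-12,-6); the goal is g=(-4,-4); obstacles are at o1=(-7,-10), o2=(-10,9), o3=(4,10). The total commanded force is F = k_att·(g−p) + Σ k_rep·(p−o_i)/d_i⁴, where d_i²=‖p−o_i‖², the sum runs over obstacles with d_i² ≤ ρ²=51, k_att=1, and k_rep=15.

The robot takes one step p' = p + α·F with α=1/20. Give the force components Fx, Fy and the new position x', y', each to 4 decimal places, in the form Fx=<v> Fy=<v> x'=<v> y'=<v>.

Fx=7.9554 Fy=2.0357 x'=-11.6022 y'=-5.8982

F_att = 1·(g−p) = 1·(8,2) = (8.0000,2.0000)
o1: d²=41 ≤ ρ²=51; F_rep = 15·(-5,4)/41² = (-0.0446,0.0357)
o2: d²=229 > ρ²=51 → inactive
o3: d²=512 > ρ²=51 → inactive
F = F_att + ΣF_rep = (7.9554,2.0357)
p' = p + 1/20·F = (-11.6022,-5.8982)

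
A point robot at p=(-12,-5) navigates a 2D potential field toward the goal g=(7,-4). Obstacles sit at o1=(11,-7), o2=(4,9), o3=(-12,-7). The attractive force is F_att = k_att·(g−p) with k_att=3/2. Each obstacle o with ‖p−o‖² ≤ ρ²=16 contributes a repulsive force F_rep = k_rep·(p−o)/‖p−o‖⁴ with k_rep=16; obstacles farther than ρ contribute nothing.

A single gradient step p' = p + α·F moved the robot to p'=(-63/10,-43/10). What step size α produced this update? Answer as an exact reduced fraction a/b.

α = 1/5

F_att = 3/2·(g−p) = 3/2·(19,1) = (28.5000,1.5000)
o1: d²=533 > ρ²=16 → inactive
o2: d²=452 > ρ²=16 → inactive
o3: d²=4 ≤ ρ²=16; F_rep = 16·(0,2)/4² = (0.0000,2.0000)
F = F_att + ΣF_rep = (28.5000,3.5000)
Δp = p'−p = (5.7000,0.7000); α = Δx/Fx = (57/10) / (57/2) = 1/5
check: Δy/Fy = (7/10) / (7/2) = 1/5 ✓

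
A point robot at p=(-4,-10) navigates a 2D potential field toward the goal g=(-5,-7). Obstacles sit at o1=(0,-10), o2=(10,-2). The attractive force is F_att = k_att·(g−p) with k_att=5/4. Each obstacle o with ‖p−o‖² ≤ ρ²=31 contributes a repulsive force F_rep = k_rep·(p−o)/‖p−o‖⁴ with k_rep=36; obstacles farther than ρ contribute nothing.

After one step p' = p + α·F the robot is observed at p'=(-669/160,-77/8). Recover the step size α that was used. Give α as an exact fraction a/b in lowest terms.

α = 1/10

F_att = 5/4·(g−p) = 5/4·(-1,3) = (-1.2500,3.7500)
o1: d²=16 ≤ ρ²=31; F_rep = 36·(-4,0)/16² = (-0.5625,0.0000)
o2: d²=260 > ρ²=31 → inactive
F = F_att + ΣF_rep = (-1.8125,3.7500)
Δp = p'−p = (-0.1812,0.3750); α = Δx/Fx = (-29/160) / (-29/16) = 1/10
check: Δy/Fy = (3/8) / (15/4) = 1/10 ✓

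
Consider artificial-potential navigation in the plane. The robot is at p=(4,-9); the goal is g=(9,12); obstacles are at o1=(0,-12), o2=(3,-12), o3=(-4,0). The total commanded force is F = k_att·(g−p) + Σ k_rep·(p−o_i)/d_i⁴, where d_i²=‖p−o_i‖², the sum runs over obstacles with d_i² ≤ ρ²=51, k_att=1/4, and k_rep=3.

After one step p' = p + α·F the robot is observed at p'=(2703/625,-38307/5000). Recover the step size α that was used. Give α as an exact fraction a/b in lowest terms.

F_att = 1/4·(g−p) = 1/4·(5,21) = (1.2500,5.2500)
o1: d²=25 ≤ ρ²=51; F_rep = 3·(4,3)/25² = (0.0192,0.0144)
o2: d²=10 ≤ ρ²=51; F_rep = 3·(1,3)/10² = (0.0300,0.0900)
o3: d²=145 > ρ²=51 → inactive
F = F_att + ΣF_rep = (1.2992,5.3544)
Δp = p'−p = (0.3248,1.3386); α = Δx/Fx = (203/625) / (812/625) = 1/4
check: Δy/Fy = (6693/5000) / (6693/1250) = 1/4 ✓

α = 1/4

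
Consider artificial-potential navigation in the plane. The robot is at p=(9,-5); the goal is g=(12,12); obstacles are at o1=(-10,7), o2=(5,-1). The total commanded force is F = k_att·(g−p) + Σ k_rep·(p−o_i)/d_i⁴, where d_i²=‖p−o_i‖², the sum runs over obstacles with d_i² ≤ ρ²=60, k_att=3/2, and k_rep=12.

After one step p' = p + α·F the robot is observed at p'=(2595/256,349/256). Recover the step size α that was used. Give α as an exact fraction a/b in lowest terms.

α = 1/4

F_att = 3/2·(g−p) = 3/2·(3,17) = (4.5000,25.5000)
o1: d²=505 > ρ²=60 → inactive
o2: d²=32 ≤ ρ²=60; F_rep = 12·(4,-4)/32² = (0.0469,-0.0469)
F = F_att + ΣF_rep = (4.5469,25.4531)
Δp = p'−p = (1.1367,6.3633); α = Δx/Fx = (291/256) / (291/64) = 1/4
check: Δy/Fy = (1629/256) / (1629/64) = 1/4 ✓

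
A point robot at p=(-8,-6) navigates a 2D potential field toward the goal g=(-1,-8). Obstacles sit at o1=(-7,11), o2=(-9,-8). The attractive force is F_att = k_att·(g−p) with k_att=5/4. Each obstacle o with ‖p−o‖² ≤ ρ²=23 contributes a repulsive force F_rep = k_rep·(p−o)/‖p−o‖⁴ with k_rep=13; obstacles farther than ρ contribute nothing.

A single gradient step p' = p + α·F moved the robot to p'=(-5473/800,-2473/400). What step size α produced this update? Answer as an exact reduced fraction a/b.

F_att = 5/4·(g−p) = 5/4·(7,-2) = (8.7500,-2.5000)
o1: d²=290 > ρ²=23 → inactive
o2: d²=5 ≤ ρ²=23; F_rep = 13·(1,2)/5² = (0.5200,1.0400)
F = F_att + ΣF_rep = (9.2700,-1.4600)
Δp = p'−p = (1.1587,-0.1825); α = Δx/Fx = (927/800) / (927/100) = 1/8
check: Δy/Fy = (-73/400) / (-73/50) = 1/8 ✓

α = 1/8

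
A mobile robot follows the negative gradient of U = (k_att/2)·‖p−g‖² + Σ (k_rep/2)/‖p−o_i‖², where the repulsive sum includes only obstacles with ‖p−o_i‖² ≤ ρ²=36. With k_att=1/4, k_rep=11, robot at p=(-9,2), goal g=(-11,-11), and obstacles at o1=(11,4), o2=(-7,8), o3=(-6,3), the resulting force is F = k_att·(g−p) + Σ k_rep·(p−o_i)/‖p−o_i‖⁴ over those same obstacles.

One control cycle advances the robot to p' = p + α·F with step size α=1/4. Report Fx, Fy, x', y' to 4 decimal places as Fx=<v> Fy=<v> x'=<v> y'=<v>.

F_att = 1/4·(g−p) = 1/4·(-2,-13) = (-0.5000,-3.2500)
o1: d²=404 > ρ²=36 → inactive
o2: d²=40 > ρ²=36 → inactive
o3: d²=10 ≤ ρ²=36; F_rep = 11·(-3,-1)/10² = (-0.3300,-0.1100)
F = F_att + ΣF_rep = (-0.8300,-3.3600)
p' = p + 1/4·F = (-9.2075,1.1600)

Fx=-0.8300 Fy=-3.3600 x'=-9.2075 y'=1.1600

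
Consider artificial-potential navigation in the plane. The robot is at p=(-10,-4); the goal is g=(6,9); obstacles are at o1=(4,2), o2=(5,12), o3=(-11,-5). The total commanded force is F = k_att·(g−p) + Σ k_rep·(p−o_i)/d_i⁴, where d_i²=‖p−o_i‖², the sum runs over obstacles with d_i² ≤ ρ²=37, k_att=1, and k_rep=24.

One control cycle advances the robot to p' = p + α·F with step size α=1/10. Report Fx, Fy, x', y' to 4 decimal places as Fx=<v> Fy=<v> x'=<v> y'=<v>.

F_att = 1·(g−p) = 1·(16,13) = (16.0000,13.0000)
o1: d²=232 > ρ²=37 → inactive
o2: d²=481 > ρ²=37 → inactive
o3: d²=2 ≤ ρ²=37; F_rep = 24·(1,1)/2² = (6.0000,6.0000)
F = F_att + ΣF_rep = (22.0000,19.0000)
p' = p + 1/10·F = (-7.8000,-2.1000)

Fx=22.0000 Fy=19.0000 x'=-7.8000 y'=-2.1000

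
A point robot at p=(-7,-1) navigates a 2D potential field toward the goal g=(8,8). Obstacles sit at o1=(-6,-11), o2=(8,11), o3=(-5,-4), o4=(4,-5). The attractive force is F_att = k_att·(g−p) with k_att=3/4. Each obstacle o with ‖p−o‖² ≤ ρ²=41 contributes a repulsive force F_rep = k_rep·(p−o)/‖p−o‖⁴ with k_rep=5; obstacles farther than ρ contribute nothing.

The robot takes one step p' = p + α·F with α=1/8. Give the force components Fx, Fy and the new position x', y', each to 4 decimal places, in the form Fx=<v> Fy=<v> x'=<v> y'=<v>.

F_att = 3/4·(g−p) = 3/4·(15,9) = (11.2500,6.7500)
o1: d²=101 > ρ²=41 → inactive
o2: d²=369 > ρ²=41 → inactive
o3: d²=13 ≤ ρ²=41; F_rep = 5·(-2,3)/13² = (-0.0592,0.0888)
o4: d²=137 > ρ²=41 → inactive
F = F_att + ΣF_rep = (11.1908,6.8388)
p' = p + 1/8·F = (-5.6011,-0.1452)

Fx=11.1908 Fy=6.8388 x'=-5.6011 y'=-0.1452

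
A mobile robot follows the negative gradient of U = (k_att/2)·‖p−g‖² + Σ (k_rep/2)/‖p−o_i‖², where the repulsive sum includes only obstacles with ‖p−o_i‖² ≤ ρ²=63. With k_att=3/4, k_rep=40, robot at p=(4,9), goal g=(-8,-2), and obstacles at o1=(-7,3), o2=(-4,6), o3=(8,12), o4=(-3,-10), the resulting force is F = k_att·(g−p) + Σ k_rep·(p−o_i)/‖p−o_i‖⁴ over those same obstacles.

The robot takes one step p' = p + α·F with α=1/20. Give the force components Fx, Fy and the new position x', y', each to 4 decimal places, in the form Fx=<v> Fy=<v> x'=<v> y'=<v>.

Fx=-9.2560 Fy=-8.4420 x'=3.5372 y'=8.5779

F_att = 3/4·(g−p) = 3/4·(-12,-11) = (-9.0000,-8.2500)
o1: d²=157 > ρ²=63 → inactive
o2: d²=73 > ρ²=63 → inactive
o3: d²=25 ≤ ρ²=63; F_rep = 40·(-4,-3)/25² = (-0.2560,-0.1920)
o4: d²=410 > ρ²=63 → inactive
F = F_att + ΣF_rep = (-9.2560,-8.4420)
p' = p + 1/20·F = (3.5372,8.5779)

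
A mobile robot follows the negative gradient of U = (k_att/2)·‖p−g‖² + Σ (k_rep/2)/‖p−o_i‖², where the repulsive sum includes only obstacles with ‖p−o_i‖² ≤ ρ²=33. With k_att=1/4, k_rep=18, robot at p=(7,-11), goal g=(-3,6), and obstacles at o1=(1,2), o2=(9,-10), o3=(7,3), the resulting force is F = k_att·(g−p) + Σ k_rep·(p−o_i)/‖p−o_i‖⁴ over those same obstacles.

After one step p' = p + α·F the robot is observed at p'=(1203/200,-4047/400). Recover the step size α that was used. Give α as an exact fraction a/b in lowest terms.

α = 1/4

F_att = 1/4·(g−p) = 1/4·(-10,17) = (-2.5000,4.2500)
o1: d²=205 > ρ²=33 → inactive
o2: d²=5 ≤ ρ²=33; F_rep = 18·(-2,-1)/5² = (-1.4400,-0.7200)
o3: d²=196 > ρ²=33 → inactive
F = F_att + ΣF_rep = (-3.9400,3.5300)
Δp = p'−p = (-0.9850,0.8825); α = Δx/Fx = (-197/200) / (-197/50) = 1/4
check: Δy/Fy = (353/400) / (353/100) = 1/4 ✓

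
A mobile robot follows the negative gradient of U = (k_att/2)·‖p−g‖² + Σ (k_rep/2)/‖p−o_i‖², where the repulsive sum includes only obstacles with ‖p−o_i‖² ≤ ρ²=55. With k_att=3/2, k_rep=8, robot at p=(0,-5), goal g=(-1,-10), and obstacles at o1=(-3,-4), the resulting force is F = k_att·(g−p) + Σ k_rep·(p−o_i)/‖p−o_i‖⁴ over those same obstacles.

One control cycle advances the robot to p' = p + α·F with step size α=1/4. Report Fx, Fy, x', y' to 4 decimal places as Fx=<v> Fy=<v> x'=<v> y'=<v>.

Fx=-1.2600 Fy=-7.5800 x'=-0.3150 y'=-6.8950

F_att = 3/2·(g−p) = 3/2·(-1,-5) = (-1.5000,-7.5000)
o1: d²=10 ≤ ρ²=55; F_rep = 8·(3,-1)/10² = (0.2400,-0.0800)
F = F_att + ΣF_rep = (-1.2600,-7.5800)
p' = p + 1/4·F = (-0.3150,-6.8950)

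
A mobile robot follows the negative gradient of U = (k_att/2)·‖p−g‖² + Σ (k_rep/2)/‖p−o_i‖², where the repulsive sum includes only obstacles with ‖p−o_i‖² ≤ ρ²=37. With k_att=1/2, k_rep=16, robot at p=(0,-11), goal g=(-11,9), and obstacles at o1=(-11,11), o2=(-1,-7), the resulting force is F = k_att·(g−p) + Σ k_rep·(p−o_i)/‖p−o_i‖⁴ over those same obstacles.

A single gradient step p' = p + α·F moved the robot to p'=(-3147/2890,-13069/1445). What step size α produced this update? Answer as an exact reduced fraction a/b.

F_att = 1/2·(g−p) = 1/2·(-11,20) = (-5.5000,10.0000)
o1: d²=605 > ρ²=37 → inactive
o2: d²=17 ≤ ρ²=37; F_rep = 16·(1,-4)/17² = (0.0554,-0.2215)
F = F_att + ΣF_rep = (-5.4446,9.7785)
Δp = p'−p = (-1.0889,1.9557); α = Δx/Fx = (-3147/2890) / (-3147/578) = 1/5
check: Δy/Fy = (2826/1445) / (2826/289) = 1/5 ✓

α = 1/5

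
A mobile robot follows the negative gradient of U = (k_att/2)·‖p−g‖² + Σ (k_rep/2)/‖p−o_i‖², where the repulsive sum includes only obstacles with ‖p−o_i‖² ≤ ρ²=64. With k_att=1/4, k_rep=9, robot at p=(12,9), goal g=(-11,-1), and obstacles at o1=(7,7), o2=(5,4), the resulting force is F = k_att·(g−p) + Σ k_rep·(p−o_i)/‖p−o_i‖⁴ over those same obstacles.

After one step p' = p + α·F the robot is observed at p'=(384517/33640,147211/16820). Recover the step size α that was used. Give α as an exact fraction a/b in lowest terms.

F_att = 1/4·(g−p) = 1/4·(-23,-10) = (-5.7500,-2.5000)
o1: d²=29 ≤ ρ²=64; F_rep = 9·(5,2)/29² = (0.0535,0.0214)
o2: d²=74 > ρ²=64 → inactive
F = F_att + ΣF_rep = (-5.6965,-2.4786)
Δp = p'−p = (-0.5696,-0.2479); α = Δx/Fx = (-19163/33640) / (-19163/3364) = 1/10
check: Δy/Fy = (-4169/16820) / (-4169/1682) = 1/10 ✓

α = 1/10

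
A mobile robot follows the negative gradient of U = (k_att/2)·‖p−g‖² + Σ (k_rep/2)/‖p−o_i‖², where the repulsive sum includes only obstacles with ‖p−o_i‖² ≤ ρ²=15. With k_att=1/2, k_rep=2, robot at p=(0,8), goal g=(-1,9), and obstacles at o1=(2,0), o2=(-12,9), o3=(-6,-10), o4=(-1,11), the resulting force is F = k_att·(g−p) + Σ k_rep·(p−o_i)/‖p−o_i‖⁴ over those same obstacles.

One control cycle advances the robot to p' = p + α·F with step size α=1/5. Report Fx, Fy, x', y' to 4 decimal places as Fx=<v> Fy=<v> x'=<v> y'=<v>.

Fx=-0.4800 Fy=0.4400 x'=-0.0960 y'=8.0880

F_att = 1/2·(g−p) = 1/2·(-1,1) = (-0.5000,0.5000)
o1: d²=68 > ρ²=15 → inactive
o2: d²=145 > ρ²=15 → inactive
o3: d²=360 > ρ²=15 → inactive
o4: d²=10 ≤ ρ²=15; F_rep = 2·(1,-3)/10² = (0.0200,-0.0600)
F = F_att + ΣF_rep = (-0.4800,0.4400)
p' = p + 1/5·F = (-0.0960,8.0880)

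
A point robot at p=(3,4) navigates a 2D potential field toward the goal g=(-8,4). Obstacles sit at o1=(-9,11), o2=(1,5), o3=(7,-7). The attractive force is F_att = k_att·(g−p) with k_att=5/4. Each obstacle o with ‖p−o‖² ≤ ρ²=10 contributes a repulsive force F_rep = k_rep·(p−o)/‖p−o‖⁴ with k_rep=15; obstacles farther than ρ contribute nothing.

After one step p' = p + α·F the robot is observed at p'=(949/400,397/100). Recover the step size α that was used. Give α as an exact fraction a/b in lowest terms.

F_att = 5/4·(g−p) = 5/4·(-11,0) = (-13.7500,0.0000)
o1: d²=193 > ρ²=10 → inactive
o2: d²=5 ≤ ρ²=10; F_rep = 15·(2,-1)/5² = (1.2000,-0.6000)
o3: d²=137 > ρ²=10 → inactive
F = F_att + ΣF_rep = (-12.5500,-0.6000)
Δp = p'−p = (-0.6275,-0.0300); α = Δx/Fx = (-251/400) / (-251/20) = 1/20
check: Δy/Fy = (-3/100) / (-3/5) = 1/20 ✓

α = 1/20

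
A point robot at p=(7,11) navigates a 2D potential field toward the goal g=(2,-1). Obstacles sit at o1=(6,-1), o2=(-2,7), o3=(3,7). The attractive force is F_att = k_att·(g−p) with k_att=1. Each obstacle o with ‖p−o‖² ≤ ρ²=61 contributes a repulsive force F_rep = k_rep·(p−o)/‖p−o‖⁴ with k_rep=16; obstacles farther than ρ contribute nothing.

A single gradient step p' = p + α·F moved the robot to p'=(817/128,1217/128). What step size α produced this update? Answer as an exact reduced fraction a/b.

α = 1/8

F_att = 1·(g−p) = 1·(-5,-12) = (-5.0000,-12.0000)
o1: d²=145 > ρ²=61 → inactive
o2: d²=97 > ρ²=61 → inactive
o3: d²=32 ≤ ρ²=61; F_rep = 16·(4,4)/32² = (0.0625,0.0625)
F = F_att + ΣF_rep = (-4.9375,-11.9375)
Δp = p'−p = (-0.6172,-1.4922); α = Δx/Fx = (-79/128) / (-79/16) = 1/8
check: Δy/Fy = (-191/128) / (-191/16) = 1/8 ✓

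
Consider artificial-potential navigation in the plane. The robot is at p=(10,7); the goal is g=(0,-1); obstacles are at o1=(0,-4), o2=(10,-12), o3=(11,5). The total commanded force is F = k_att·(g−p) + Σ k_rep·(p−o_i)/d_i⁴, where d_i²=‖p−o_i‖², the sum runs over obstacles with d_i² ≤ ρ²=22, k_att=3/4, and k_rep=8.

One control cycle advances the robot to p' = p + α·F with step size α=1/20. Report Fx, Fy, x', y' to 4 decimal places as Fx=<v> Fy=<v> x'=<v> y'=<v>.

Fx=-7.8200 Fy=-5.3600 x'=9.6090 y'=6.7320

F_att = 3/4·(g−p) = 3/4·(-10,-8) = (-7.5000,-6.0000)
o1: d²=221 > ρ²=22 → inactive
o2: d²=361 > ρ²=22 → inactive
o3: d²=5 ≤ ρ²=22; F_rep = 8·(-1,2)/5² = (-0.3200,0.6400)
F = F_att + ΣF_rep = (-7.8200,-5.3600)
p' = p + 1/20·F = (9.6090,6.7320)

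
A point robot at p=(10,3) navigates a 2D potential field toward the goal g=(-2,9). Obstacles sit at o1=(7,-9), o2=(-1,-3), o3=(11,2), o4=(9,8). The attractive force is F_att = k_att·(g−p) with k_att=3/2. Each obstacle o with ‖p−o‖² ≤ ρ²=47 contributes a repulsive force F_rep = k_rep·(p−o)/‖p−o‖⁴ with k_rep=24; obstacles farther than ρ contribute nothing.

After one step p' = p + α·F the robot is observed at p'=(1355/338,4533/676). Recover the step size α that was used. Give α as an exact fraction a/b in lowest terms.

F_att = 3/2·(g−p) = 3/2·(-12,6) = (-18.0000,9.0000)
o1: d²=153 > ρ²=47 → inactive
o2: d²=157 > ρ²=47 → inactive
o3: d²=2 ≤ ρ²=47; F_rep = 24·(-1,1)/2² = (-6.0000,6.0000)
o4: d²=26 ≤ ρ²=47; F_rep = 24·(1,-5)/26² = (0.0355,-0.1775)
F = F_att + ΣF_rep = (-23.9645,14.8225)
Δp = p'−p = (-5.9911,3.7056); α = Δx/Fx = (-2025/338) / (-4050/169) = 1/4
check: Δy/Fy = (2505/676) / (2505/169) = 1/4 ✓

α = 1/4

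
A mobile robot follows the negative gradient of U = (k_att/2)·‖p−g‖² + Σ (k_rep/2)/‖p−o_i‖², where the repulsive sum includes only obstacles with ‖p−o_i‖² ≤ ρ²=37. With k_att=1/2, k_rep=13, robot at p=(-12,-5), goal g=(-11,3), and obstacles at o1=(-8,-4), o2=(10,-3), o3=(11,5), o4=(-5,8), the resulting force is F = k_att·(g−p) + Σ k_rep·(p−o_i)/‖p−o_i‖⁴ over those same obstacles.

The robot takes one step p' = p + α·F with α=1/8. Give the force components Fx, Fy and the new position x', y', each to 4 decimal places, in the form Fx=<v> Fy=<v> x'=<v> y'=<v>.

F_att = 1/2·(g−p) = 1/2·(1,8) = (0.5000,4.0000)
o1: d²=17 ≤ ρ²=37; F_rep = 13·(-4,-1)/17² = (-0.1799,-0.0450)
o2: d²=488 > ρ²=37 → inactive
o3: d²=629 > ρ²=37 → inactive
o4: d²=218 > ρ²=37 → inactive
F = F_att + ΣF_rep = (0.3201,3.9550)
p' = p + 1/8·F = (-11.9600,-4.5056)

Fx=0.3201 Fy=3.9550 x'=-11.9600 y'=-4.5056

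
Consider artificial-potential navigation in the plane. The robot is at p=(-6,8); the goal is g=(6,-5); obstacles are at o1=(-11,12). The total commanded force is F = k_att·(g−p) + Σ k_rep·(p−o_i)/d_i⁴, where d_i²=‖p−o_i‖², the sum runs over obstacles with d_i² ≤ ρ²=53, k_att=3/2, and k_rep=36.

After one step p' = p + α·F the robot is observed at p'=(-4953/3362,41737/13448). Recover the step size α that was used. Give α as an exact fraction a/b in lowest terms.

F_att = 3/2·(g−p) = 3/2·(12,-13) = (18.0000,-19.5000)
o1: d²=41 ≤ ρ²=53; F_rep = 36·(5,-4)/41² = (0.1071,-0.0857)
F = F_att + ΣF_rep = (18.1071,-19.5857)
Δp = p'−p = (4.5268,-4.8964); α = Δx/Fx = (15219/3362) / (30438/1681) = 1/4
check: Δy/Fy = (-65847/13448) / (-65847/3362) = 1/4 ✓

α = 1/4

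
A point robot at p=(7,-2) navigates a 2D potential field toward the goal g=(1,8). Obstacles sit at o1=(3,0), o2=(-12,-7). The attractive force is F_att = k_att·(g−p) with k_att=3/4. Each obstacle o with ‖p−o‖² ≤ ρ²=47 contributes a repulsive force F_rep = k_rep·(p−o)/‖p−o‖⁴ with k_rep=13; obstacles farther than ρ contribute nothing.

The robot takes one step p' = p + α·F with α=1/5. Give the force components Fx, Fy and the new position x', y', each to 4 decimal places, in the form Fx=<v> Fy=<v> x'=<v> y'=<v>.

F_att = 3/4·(g−p) = 3/4·(-6,10) = (-4.5000,7.5000)
o1: d²=20 ≤ ρ²=47; F_rep = 13·(4,-2)/20² = (0.1300,-0.0650)
o2: d²=386 > ρ²=47 → inactive
F = F_att + ΣF_rep = (-4.3700,7.4350)
p' = p + 1/5·F = (6.1260,-0.5130)

Fx=-4.3700 Fy=7.4350 x'=6.1260 y'=-0.5130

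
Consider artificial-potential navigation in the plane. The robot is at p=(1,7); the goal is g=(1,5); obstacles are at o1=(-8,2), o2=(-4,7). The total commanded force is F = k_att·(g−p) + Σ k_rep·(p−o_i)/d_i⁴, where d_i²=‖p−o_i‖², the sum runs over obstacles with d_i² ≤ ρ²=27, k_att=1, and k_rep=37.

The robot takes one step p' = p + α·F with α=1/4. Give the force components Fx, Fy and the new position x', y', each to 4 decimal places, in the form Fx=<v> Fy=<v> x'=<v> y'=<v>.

F_att = 1·(g−p) = 1·(0,-2) = (0.0000,-2.0000)
o1: d²=106 > ρ²=27 → inactive
o2: d²=25 ≤ ρ²=27; F_rep = 37·(5,0)/25² = (0.2960,0.0000)
F = F_att + ΣF_rep = (0.2960,-2.0000)
p' = p + 1/4·F = (1.0740,6.5000)

Fx=0.2960 Fy=-2.0000 x'=1.0740 y'=6.5000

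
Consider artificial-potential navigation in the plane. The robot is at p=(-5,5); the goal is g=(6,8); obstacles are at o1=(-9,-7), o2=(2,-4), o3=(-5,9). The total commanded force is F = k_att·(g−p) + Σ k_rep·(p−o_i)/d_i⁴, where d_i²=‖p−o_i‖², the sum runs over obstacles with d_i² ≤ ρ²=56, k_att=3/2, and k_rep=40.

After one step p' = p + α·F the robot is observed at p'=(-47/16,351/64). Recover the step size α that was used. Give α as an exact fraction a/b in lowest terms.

α = 1/8

F_att = 3/2·(g−p) = 3/2·(11,3) = (16.5000,4.5000)
o1: d²=160 > ρ²=56 → inactive
o2: d²=130 > ρ²=56 → inactive
o3: d²=16 ≤ ρ²=56; F_rep = 40·(0,-4)/16² = (0.0000,-0.6250)
F = F_att + ΣF_rep = (16.5000,3.8750)
Δp = p'−p = (2.0625,0.4844); α = Δx/Fx = (33/16) / (33/2) = 1/8
check: Δy/Fy = (31/64) / (31/8) = 1/8 ✓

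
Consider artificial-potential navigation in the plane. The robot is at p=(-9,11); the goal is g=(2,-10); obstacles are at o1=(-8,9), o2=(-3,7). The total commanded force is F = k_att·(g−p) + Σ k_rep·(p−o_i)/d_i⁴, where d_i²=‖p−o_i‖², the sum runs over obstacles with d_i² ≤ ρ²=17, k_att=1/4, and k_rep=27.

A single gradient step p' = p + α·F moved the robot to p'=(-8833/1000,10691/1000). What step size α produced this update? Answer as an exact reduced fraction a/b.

F_att = 1/4·(g−p) = 1/4·(11,-21) = (2.7500,-5.2500)
o1: d²=5 ≤ ρ²=17; F_rep = 27·(-1,2)/5² = (-1.0800,2.1600)
o2: d²=52 > ρ²=17 → inactive
F = F_att + ΣF_rep = (1.6700,-3.0900)
Δp = p'−p = (0.1670,-0.3090); α = Δx/Fx = (167/1000) / (167/100) = 1/10
check: Δy/Fy = (-309/1000) / (-309/100) = 1/10 ✓

α = 1/10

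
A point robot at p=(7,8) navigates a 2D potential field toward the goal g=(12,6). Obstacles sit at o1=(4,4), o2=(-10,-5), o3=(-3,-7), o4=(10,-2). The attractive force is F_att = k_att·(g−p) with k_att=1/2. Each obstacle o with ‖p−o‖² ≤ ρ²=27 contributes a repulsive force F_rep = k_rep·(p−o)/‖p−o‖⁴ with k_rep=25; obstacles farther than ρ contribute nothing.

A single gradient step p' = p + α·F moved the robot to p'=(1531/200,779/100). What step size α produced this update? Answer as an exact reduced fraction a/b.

α = 1/4

F_att = 1/2·(g−p) = 1/2·(5,-2) = (2.5000,-1.0000)
o1: d²=25 ≤ ρ²=27; F_rep = 25·(3,4)/25² = (0.1200,0.1600)
o2: d²=458 > ρ²=27 → inactive
o3: d²=325 > ρ²=27 → inactive
o4: d²=109 > ρ²=27 → inactive
F = F_att + ΣF_rep = (2.6200,-0.8400)
Δp = p'−p = (0.6550,-0.2100); α = Δx/Fx = (131/200) / (131/50) = 1/4
check: Δy/Fy = (-21/100) / (-21/25) = 1/4 ✓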